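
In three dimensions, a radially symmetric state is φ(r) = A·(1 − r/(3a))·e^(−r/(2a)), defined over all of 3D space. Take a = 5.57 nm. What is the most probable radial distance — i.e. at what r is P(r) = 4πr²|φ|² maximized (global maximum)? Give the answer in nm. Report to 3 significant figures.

Set d/dr [P(r) = 4πr²|φ|²] = 0 and solve for r > 0.
This gives r = a.
With a = 5.57, the most probable radial distance is 5.570 nm.

r ≈ 5.57 nm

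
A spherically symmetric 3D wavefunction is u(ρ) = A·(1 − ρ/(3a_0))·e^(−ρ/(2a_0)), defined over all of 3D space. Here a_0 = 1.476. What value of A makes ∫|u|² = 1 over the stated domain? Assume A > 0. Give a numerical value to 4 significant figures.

Require ∫ |u|² 4πρ² dρ = 1 over the whole domain.
The angular integral contributes 4π, leaving ∫₀^∞ ρ²|u|² dρ.
Recall ∫₀^∞ ρ^m e^(−ρ/β) dρ = m!·β^(m+1), the integral (without the A² prefactor) comes out to 8·π·a_0^3/3.
Hence A² = 1/[8·π·a_0^3/3].
Substituting a_0 = 1.476 gives A² = 0.037121, so A = 0.19267.

A ≈ 0.1927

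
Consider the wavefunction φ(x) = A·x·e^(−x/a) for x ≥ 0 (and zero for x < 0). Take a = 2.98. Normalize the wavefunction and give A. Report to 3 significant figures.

Require ∫ |φ|² dx = 1 over the whole domain.
Recall ∫₀^∞ x^m e^(−x/β) dx = m!·β^(m+1), the integral (without the A² prefactor) comes out to a^3/4.
So A² = (a^3/4)^(−1).
Plugging in a = 2.98 yields A = 0.3888.

A ≈ 0.389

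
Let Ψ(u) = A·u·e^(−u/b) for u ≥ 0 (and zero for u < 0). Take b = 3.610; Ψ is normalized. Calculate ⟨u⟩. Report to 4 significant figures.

By definition ⟨u⟩ = ∫ u |Ψ(u)|² du.
Recall ∫₀^∞ u^m e^(−u/β) du = m!·β^(m+1), evaluating both integrals, ⟨u⟩ = 3·b/2.
Putting b = 3.610 gives 5.4150.

⟨u⟩ ≈ 5.415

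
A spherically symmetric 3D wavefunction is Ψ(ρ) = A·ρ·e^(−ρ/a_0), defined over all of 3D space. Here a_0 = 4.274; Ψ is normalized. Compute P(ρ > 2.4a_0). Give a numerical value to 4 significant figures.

P ≈ 0.4763

Integrate the radial probability density 4πρ²|Ψ|² over ρ > 2.4a_0.
The full normalization integral is A²·[3·π·a_0^5] = 1, fixing A².
Substituting u = ρ/a_0, A², 4π and the length scale all cancel in the ratio: P = ∫_{2.4}^{∞} u^4·e^(-2·u) du / ∫_{0}^{∞} u^4·e^(-2·u) du.
Using ∫ u^4·e^(-2·u) du = -(u^4/2 + u^3 + 3·u^2/2 + 3·u/2 + 3/4)·e^(-2·u), the numerator is ≈ 0.357194 and the denominator is 3/4.
This evaluates to P = 0.47626.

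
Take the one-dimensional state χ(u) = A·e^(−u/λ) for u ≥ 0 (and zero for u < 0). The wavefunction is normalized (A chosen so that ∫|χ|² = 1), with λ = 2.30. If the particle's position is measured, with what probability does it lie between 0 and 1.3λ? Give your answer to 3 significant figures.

P = ∫_{0}^{1.3λ} |χ(u)|² du.
With A² fixed by ∫|χ|² = 1, i.e. A² = (λ/2)^(−1), substitute and integrate.
Let t = u/λ; then A² and the length scale cancel, so P = ∫_{0}^{1.3} e^(-2·t) dt ÷ ∫_{0}^{∞} e^(-2·t) dt.
Using ∫ e^(-2·t) dt = -e^(-2·t)/2, the numerator is 1/2 - e^(-13/5)/2 and the denominator is 1/2.
Evaluating gives P = 0.9257.

P ≈ 0.926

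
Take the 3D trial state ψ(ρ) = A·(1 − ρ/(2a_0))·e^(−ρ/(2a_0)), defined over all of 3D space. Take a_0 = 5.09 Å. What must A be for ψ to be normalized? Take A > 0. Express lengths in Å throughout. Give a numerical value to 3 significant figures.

A ≈ 0.0174 Å^(-3/2)

The normalization condition is ∫|ψ|² 4πρ² dρ = 1 from 0 to ∞.
With ∫₀^∞ ρ^4 e^(−αρ) dρ = 4!/α^5, ∫|ψ|² 4πρ² dρ = A²·(8·π·a_0^3).
With a_0 = 5.09: A² = 0.0003017 and A = 0.01737.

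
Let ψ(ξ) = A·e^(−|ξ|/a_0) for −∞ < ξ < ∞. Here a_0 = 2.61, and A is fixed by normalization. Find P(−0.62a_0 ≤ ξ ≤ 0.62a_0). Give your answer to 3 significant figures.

P ≈ 0.711

P = ∫_{−0.62a_0}^{0.62a_0} |ψ(ξ)|² dξ.
With A² fixed by ∫|ψ|² = 1, i.e. A² = (a_0)^(−1), substitute and integrate.
By symmetry take twice the ξ ≥ 0 contribution in numerator and denominator; the 2's cancel. Let u = ξ/a_0; then A² and the length scale cancel, so P = ∫_{0}^{0.62} e^(-2·u) du ÷ ∫_{0}^{∞} e^(-2·u) du.
Using ∫ e^(-2·u) du = -e^(-2·u)/2, the numerator is 1/2 - e^(-31/25)/2 and the denominator is 1/2.
This works out to P = 0.7106.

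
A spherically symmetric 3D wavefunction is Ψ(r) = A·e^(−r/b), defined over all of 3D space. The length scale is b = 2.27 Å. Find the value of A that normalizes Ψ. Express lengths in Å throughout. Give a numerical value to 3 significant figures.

A ≈ 0.165 Å^(-3/2)

The normalization condition is ∫|Ψ|² 4πr² dr = 1 from 0 to ∞.
The angular integral contributes 4π, leaving ∫₀^∞ r²|Ψ|² dr.
Carrying out the integral gives A² · π·b^3.
Hence A² = 1/[π·b^3].
Substituting b = 2.27 gives A² = 0.02721, so A = 0.1650.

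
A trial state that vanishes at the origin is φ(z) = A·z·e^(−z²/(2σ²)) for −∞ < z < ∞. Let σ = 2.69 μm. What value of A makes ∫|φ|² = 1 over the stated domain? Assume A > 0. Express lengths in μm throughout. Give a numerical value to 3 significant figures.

Require ∫ |φ|² dz = 1 over the whole domain.
Differentiating ∫e^(−αz²) dz = √(π/α) under α to get the higher moments, ∫|φ|² dz = A²·(√(π)·σ^3/2).
So A² = (√(π)·σ^3/2)^(−1).
Plugging in σ = 2.69 yields A = 0.2408.

A ≈ 0.241 μm^(-3/2)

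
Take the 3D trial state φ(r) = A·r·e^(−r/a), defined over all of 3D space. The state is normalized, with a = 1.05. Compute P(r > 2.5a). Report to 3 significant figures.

P ≈ 0.440

With dV = 4πr²dr, the probability is ∫|φ|² dV over r > 2.5a.
Normalization gives A² = 1/(3·π·a^5).
Substituting u = r/a, A², 4π and the length scale all cancel in the ratio: P = ∫_{2.5}^{∞} u^4·e^(-2·u) du / ∫_{0}^{∞} u^4·e^(-2·u) du.
An antiderivative of u^4·e^(-2·u) is -(u^4/2 + u^3 + 3·u^2/2 + 3·u/2 + 3/4)·e^(-2·u); evaluating from 2.5 to ∞ gives 1569·e^(-5)/32, while the full integral is 3/4.
This evaluates to P = 0.4405.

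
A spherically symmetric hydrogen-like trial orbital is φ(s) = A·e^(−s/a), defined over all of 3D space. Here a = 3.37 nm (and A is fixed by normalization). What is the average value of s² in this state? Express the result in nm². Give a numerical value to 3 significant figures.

The expectation value is the |φ|²-weighted average of s^2: ∫ s^2|φ|² 4πs² ds.
Using ∫₀^∞ sⁿ e^(−αs) ds = n!/αⁿ⁺¹, evaluating both integrals, ⟨s²⟩ = 3·a^2.
With a = 3.37, ⟨s^2⟩ = 34.07.

⟨s^2⟩ ≈ 34.1 nm^2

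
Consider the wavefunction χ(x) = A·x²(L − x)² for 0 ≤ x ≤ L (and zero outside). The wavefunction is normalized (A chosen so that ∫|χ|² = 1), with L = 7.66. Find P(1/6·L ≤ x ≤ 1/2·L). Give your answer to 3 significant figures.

P ≈ 0.491

|χ|² is the probability density, so P = ∫_{1/6·L}^{1/2·L} |χ|² dx.
The normalization integral ∫|χ|²dx over the whole domain equals L^9/630·A², and A² cancels in the ratio.
Substituting u = x/L, A² and the length scale cancel in the ratio: P = ∫_{1/6}^{1/2} u^4·(1 - u)^4 du / ∫_{0}^{1} u^4·(1 - u)^4 du.
Using ∫ u^4·(1 - u)^4 du = u^5·(70·u^4 - 315·u^3 + 540·u^2 - 420·u + 126)/630, the numerator is ≈ 0.00077944 and the denominator is 1/630.
Taking the ratio, P = 0.4910.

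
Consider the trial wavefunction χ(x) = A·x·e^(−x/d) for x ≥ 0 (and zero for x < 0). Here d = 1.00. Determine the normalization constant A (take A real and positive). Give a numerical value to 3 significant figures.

A ≈ 2.00

The normalization condition is ∫|χ|² dx = 1 from 0 to ∞.
∫|χ|² dx = A²·(d^3/4).
Hence A² = 1/[d^3/4].
Substituting d = 1.00 gives A² = 4.000, so A = 2.000.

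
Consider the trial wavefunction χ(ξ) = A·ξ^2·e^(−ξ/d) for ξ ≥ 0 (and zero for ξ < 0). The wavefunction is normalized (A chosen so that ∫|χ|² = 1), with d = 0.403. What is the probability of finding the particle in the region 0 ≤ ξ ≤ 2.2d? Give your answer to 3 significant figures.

P ≈ 0.449

P = ∫_{0}^{2.2d} |χ(ξ)|² dξ.
With A² fixed by ∫|χ|² = 1, i.e. A² = (3·d^5/4)^(−1), substitute and integrate.
In terms of u = ξ/d (A² and the length scale cancel between numerator and denominator), P = [∫_{0}^{2.2} u^4·e^(-2·u) du] / [∫_{0}^{∞} u^4·e^(-2·u) du].
An antiderivative of u^4·e^(-2·u) is -(u^4/2 + u^3 + 3·u^2/2 + 3·u/2 + 3/4)·e^(-2·u); evaluating from 0 to 2.2 gives ≈ 0.33661, while the full integral is 3/4.
The result is P = 0.4488.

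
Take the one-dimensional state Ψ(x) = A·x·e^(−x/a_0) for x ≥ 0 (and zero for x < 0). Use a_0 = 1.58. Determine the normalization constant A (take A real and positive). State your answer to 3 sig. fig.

A ≈ 1.01

We need A² ∫|f|² dx = 1, taking the integral from 0 to ∞.
Using ∫₀^∞ xⁿ e^(−αx) dx = n!/αⁿ⁺¹, the integral (without the A² prefactor) comes out to a_0^3/4.
Setting this equal to 1 gives A² = 1/(a_0^3/4).
With a_0 = 1.58: A² = 1.014 and A = 1.007.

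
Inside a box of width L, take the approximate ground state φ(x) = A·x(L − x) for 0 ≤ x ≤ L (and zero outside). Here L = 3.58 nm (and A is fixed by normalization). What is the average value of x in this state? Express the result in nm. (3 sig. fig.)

By definition ⟨x⟩ = ∫ x |φ(x)|² dx.
Expanding the polynomial and integrating term by term, evaluating both integrals, ⟨x⟩ = L/2.
With L = 3.58, ⟨x⟩ = 1.790.

⟨x⟩ ≈ 1.79 nm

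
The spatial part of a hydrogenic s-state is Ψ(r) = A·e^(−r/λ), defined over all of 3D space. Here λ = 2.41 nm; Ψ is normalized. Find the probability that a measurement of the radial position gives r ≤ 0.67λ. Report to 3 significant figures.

P ≈ 0.152

P = ∫ |Ψ|² 4πr² dr over r ≤ 0.67λ.
The full normalization integral is A²·[π·λ^3] = 1, fixing A².
Let u = r/λ; then A², 4π and the length scale all cancel, so P = ∫_{0}^{0.67} u^2·e^(-2·u) du ÷ ∫_{0}^{∞} u^2·e^(-2·u) du.
An antiderivative of u^2·e^(-2·u) is -(2·u^2 + 2·u + 1)·e^(-2·u)/4; evaluating from 0 to 0.67 gives ≈ 0.038049, while the full integral is 1/4.
This evaluates to P = 0.1522.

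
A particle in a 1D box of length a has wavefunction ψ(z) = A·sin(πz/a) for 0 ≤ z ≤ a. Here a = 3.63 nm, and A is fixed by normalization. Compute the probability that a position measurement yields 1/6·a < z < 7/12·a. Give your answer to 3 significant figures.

P ≈ 0.634

P = ∫_{1/6·a}^{7/12·a} |ψ(z)|² dz.
The normalization integral ∫|ψ|²dz over the whole domain equals a/2·A², and A² cancels in the ratio.
Substituting u = z/a, A² and the length scale cancel in the ratio: P = ∫_{1/6}^{7/12} sin(π·u)^2 du / ∫_{0}^{1} sin(π·u)^2 du.
An antiderivative of sin(π·u)^2 is u/2 - sin(2·π·u)/(4·π); evaluating from 1/6 to 7/12 gives 1/(8·π) + √(3)/(8·π) + 5/24, while the full integral is 1/2.
Taking the ratio, P = (3 + 3·√(3) + 5·π)/(12·π).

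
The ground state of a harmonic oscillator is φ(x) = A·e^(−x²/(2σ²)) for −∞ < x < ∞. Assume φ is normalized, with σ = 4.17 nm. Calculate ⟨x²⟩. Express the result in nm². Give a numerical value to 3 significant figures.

The expectation value is the |φ|²-weighted average of x^2: ∫ x^2|φ|² dx.
With ∫_{−∞}^{∞} x^(2m) e^(−αx²) dx = (2m−1)!!·√π / (2^m α^(m+1/2)), since the A² factors cancel between numerator and denominator, ⟨x²⟩ = σ^2/2.
With σ = 4.17, ⟨x^2⟩ = 8.694.

⟨x^2⟩ ≈ 8.69 nm^2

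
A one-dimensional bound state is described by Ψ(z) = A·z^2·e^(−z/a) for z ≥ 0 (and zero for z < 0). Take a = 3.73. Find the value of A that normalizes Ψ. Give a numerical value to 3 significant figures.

Normalization requires ∫|Ψ|² dz = 1, integrated from 0 to ∞.
The integral (without the A² prefactor) comes out to 3·a^5/4.
So A² = (3·a^5/4)^(−1).
With a = 3.73: A² = 0.001847 and A = 0.04297.

A ≈ 0.0430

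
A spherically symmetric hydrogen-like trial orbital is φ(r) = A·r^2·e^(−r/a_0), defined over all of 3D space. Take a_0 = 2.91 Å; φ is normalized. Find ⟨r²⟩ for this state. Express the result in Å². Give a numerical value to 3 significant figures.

⟨r^2⟩ ≈ 119 Å^2

The expectation value is the |φ|²-weighted average of r^2: ∫ r^2|φ|² 4πr² dr.
With ∫₀^∞ r^8 e^(−αr) dr = 8!/α^9, evaluating both integrals, ⟨r²⟩ = 14·a_0^2.
With a_0 = 2.91, ⟨r^2⟩ = 118.6.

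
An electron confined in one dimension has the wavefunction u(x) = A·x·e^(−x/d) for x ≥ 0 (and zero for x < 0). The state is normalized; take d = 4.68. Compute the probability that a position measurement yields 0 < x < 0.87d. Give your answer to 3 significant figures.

The probability is P = ∫ |u|² dx over [0, 0.87d].
Since A² = 1/(d^3/4), this is the region integral divided by the full normalization integral.
Let t = x/d; then A² and the length scale cancel, so P = ∫_{0}^{0.87} t^2·e^(-2·t) dt ÷ ∫_{0}^{∞} t^2·e^(-2·t) dt.
An antiderivative of t^2·e^(-2·t) is -(2·t^2 + 2·t + 1)·e^(-2·t)/4; evaluating from 0 to 0.87 gives ≈ 0.063343, while the full integral is 1/4.
Evaluating gives P = 0.2534.

P ≈ 0.253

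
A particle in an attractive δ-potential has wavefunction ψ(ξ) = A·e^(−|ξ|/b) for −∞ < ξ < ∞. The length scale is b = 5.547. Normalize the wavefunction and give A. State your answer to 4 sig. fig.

We need A² ∫|f|² dξ = 1, taking the integral from −∞ to ∞.
Recall ∫₀^∞ ξ^m e^(−ξ/β) dξ = m!·β^(m+1), carrying out the integral gives A² · b.
Hence A² = 1/[b].
With b = 5.547: A² = 0.18028 and A = 0.42459.

A ≈ 0.4246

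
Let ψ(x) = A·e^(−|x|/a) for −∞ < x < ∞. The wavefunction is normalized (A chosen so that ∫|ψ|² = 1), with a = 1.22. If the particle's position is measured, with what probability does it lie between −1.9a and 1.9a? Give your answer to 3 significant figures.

P ≈ 0.978

|ψ|² is the probability density, so P = ∫_{−1.9a}^{1.9a} |ψ|² dx.
With A² fixed by ∫|ψ|² = 1, i.e. A² = (a)^(−1), substitute and integrate.
Both integrals are even about x = 0, so only the x ≥ 0 halves are needed (the factors of 2 cancel). Substituting u = x/a, A² and the length scale cancel in the ratio: P = ∫_{0}^{1.9} e^(-2·u) du / ∫_{0}^{∞} e^(-2·u) du.
An antiderivative of e^(-2·u) is -e^(-2·u)/2; evaluating from 0 to 1.9 gives 1/2 - e^(-19/5)/2, while the full integral is 1/2.
Evaluating gives P = 0.9776.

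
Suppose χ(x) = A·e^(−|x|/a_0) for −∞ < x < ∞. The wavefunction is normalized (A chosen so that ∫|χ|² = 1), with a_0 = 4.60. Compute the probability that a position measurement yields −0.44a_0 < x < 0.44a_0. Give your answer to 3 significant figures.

P ≈ 0.585

The probability is P = ∫ |χ|² dx over [−0.44a_0, 0.44a_0].
Since A² = 1/(a_0), this is the region integral divided by the full normalization integral.
Both integrals are even about x = 0, so only the x ≥ 0 halves are needed (the factors of 2 cancel). In terms of u = x/a_0 (A² and the length scale cancel between numerator and denominator), P = [∫_{0}^{0.44} e^(-2·u) du] / [∫_{0}^{∞} e^(-2·u) du].
An antiderivative of e^(-2·u) is -e^(-2·u)/2; evaluating from 0 to 0.44 gives 1/2 - e^(-22/25)/2, while the full integral is 1/2.
This works out to P = 0.5852.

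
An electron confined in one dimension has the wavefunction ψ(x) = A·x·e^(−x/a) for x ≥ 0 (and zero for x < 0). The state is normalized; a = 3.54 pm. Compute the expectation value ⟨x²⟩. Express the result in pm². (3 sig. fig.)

⟨x^2⟩ ≈ 37.6 pm^2

By definition ⟨x²⟩ = ∫ x^2 |ψ(x)|² dx.
Using ∫₀^∞ xⁿ e^(−αx) dx = n!/αⁿ⁺¹, since the A² factors cancel between numerator and denominator, ⟨x²⟩ = 3·a^2.
With a = 3.54, ⟨x^2⟩ = 37.59.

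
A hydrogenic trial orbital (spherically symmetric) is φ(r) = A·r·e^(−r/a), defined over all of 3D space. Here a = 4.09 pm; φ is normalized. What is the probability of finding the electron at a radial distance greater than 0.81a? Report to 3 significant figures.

P ≈ 0.975

P = ∫ |φ|² 4πr² dr over r > 0.81a.
A² is fixed by ∫₀^∞ 4πr²|φ|² dr = 1, i.e. A² = (3·π·a^5)^(−1).
In terms of u = r/a (A², 4π and the length scale all cancel between numerator and denominator), P = [∫_{0.81}^{∞} u^4·e^(-2·u) du] / [∫_{0}^{∞} u^4·e^(-2·u) du].
Using ∫ u^4·e^(-2·u) du = -(u^4/2 + u^3 + 3·u^2/2 + 3·u/2 + 3/4)·e^(-2·u), the numerator is ≈ 0.73140 and the denominator is 3/4.
Taking the ratio yields P = 0.9752.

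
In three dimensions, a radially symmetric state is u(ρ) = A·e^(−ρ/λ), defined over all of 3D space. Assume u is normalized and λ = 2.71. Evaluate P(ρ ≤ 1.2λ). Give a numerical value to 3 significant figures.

P ≈ 0.430

P = ∫ |u|² 4πρ² dρ over ρ ≤ 1.2λ.
A² is fixed by ∫₀^∞ 4πρ²|u|² dρ = 1, i.e. A² = (π·λ^3)^(−1).
Substituting t = ρ/λ, A², 4π and the length scale all cancel in the ratio: P = ∫_{0}^{1.2} t^2·e^(-2·t) dt / ∫_{0}^{∞} t^2·e^(-2·t) dt.
Using ∫ t^2·e^(-2·t) dt = -(2·t^2 + 2·t + 1)·e^(-2·t)/4, the numerator is 1/4 - 157·e^(-12/5)/100 and the denominator is 1/4.
The region integral divided by the full integral gives P = 0.4303.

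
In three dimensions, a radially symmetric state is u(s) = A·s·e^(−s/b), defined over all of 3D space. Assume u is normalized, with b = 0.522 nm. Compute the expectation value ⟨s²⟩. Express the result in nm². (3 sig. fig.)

⟨s^2⟩ ≈ 2.04 nm^2

The expectation value is the |u|²-weighted average of s^2: ∫ s^2|u|² 4πs² ds.
With ∫₀^∞ s^6 e^(−αs) ds = 6!/α^7, since the A² factors cancel between numerator and denominator, ⟨s²⟩ = 15·b^2/2.
Putting b = 0.522 gives 2.044.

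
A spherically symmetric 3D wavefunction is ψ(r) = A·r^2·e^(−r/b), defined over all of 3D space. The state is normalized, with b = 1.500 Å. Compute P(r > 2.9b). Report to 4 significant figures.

Integrate the radial probability density 4πr²|ψ|² over r > 2.9b.
The full normalization integral is A²·[45·π·b^7/2] = 1, fixing A².
In terms of u = r/b (A², 4π and the length scale all cancel between numerator and denominator), P = [∫_{2.9}^{∞} u^6·e^(-2·u) du] / [∫_{0}^{∞} u^6·e^(-2·u) du].
Using ∫ u^6·e^(-2·u) du = -(4·u^6 + 12·u^5 + 30·u^4 + 60·u^3 + 90·u^2 + 90·u + 45)·e^(-2·u)/8, the numerator is ≈ 3.59095 and the denominator is 45/8.
This evaluates to P = 0.63839.

P ≈ 0.6384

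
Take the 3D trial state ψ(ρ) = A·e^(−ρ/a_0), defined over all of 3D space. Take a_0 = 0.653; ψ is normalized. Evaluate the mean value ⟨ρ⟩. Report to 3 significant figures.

⟨ρ⟩ ≈ 0.980

The expectation value is the |ψ|²-weighted average of ρ: ∫ ρ|ψ|² 4πρ² dρ.
Evaluating both integrals, ⟨ρ⟩ = 3·a_0/2.
Putting a_0 = 0.653 gives 0.9795.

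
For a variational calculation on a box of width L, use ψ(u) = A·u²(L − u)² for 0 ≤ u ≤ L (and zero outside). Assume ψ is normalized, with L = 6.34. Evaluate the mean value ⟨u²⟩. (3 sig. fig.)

⟨u²⟩ = ∫ u^2 |ψ|² du over the full domain.
The ratio of the moment integral to the normalization integral gives ⟨u²⟩ = 3·L^2/11.
Putting L = 6.34 gives 10.96.

⟨u^2⟩ ≈ 11.0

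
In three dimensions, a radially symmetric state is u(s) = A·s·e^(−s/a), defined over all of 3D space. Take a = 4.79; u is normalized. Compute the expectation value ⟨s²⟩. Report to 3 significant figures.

⟨s^2⟩ ≈ 172

By definition ⟨s²⟩ = ∫ s^2 |u(s)|² 4πs² ds.
With ∫₀^∞ s^6 e^(−αs) ds = 6!/α^7, evaluating both integrals, ⟨s²⟩ = 15·a^2/2.
Putting a = 4.79 gives 172.1.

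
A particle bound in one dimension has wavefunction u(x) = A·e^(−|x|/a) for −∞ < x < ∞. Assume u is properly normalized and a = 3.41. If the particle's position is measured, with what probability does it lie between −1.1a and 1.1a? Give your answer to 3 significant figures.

P ≈ 0.889

The probability is P = ∫ |u|² dx over [−1.1a, 1.1a].
The normalization integral ∫|u|²dx over the whole domain equals a·A², and A² cancels in the ratio.
Both integrals are even about x = 0, so only the x ≥ 0 halves are needed (the factors of 2 cancel). In terms of t = x/a (A² and the length scale cancel between numerator and denominator), P = [∫_{0}^{1.1} e^(-2·t) dt] / [∫_{0}^{∞} e^(-2·t) dt].
Using ∫ e^(-2·t) dt = -e^(-2·t)/2, the numerator is 1/2 - e^(-11/5)/2 and the denominator is 1/2.
Evaluating gives P = 0.8892.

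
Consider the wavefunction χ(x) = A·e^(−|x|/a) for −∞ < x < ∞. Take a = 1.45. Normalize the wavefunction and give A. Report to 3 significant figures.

Require ∫ |χ|² dx = 1 over the whole domain.
Recall ∫₀^∞ x^m e^(−x/β) dx = m!·β^(m+1), ∫|χ|² dx = A²·(a).
So A² = (a)^(−1).
With a = 1.45: A² = 0.6897 and A = 0.8305.

A ≈ 0.830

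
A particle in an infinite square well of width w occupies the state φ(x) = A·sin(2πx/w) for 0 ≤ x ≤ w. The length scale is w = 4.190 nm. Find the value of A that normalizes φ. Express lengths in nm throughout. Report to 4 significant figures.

A ≈ 0.6909 nm^(-1/2)

Require ∫ |φ|² dx = 1 over the whole domain.
With ∫₀^w sin²(nπx/w) dx = w/2, ∫|φ|² dx = A²·(w/2).
Setting this equal to 1 gives A² = 1/(w/2).
Substituting w = 4.190 gives A² = 0.47733, so A = 0.69089.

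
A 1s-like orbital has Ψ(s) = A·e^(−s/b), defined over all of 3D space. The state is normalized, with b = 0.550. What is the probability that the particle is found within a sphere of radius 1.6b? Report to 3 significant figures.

P ≈ 0.620

With dV = 4πs²ds, the probability is ∫|Ψ|² dV over s ≤ 1.6b.
A² is fixed by ∫₀^∞ 4πs²|Ψ|² ds = 1, i.e. A² = (π·b^3)^(−1).
In terms of u = s/b (A², 4π and the length scale all cancel between numerator and denominator), P = [∫_{0}^{1.6} u^2·e^(-2·u) du] / [∫_{0}^{∞} u^2·e^(-2·u) du].
Using ∫ u^2·e^(-2·u) du = -(2·u^2 + 2·u + 1)·e^(-2·u)/4, the numerator is 1/4 - 233·e^(-16/5)/100 and the denominator is 1/4.
The region integral divided by the full integral gives P = 0.6201.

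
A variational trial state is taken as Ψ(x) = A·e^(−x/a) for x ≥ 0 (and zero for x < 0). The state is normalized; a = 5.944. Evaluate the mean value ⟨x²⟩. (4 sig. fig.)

⟨x^2⟩ ≈ 17.67

⟨x²⟩ = ∫ x^2 |Ψ|² dx over the full domain.
Recall ∫₀^∞ x^m e^(−x/β) dx = m!·β^(m+1), evaluating both integrals, ⟨x²⟩ = a^2/2.
Putting a = 5.944 gives 17.666.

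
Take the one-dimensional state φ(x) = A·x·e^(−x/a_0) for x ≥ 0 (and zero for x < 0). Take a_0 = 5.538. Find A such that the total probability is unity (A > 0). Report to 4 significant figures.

We need A² ∫|f|² dx = 1, taking the integral from 0 to ∞.
Carrying out the integral gives A² · a_0^3/4.
So A² = (a_0^3/4)^(−1).
Substituting a_0 = 5.538 gives A² = 0.023551, so A = 0.15346.

A ≈ 0.1535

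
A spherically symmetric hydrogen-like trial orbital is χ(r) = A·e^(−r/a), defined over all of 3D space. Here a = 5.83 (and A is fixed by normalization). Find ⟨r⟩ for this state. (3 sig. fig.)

⟨r⟩ ≈ 8.75

⟨r⟩ = ∫ r |χ|² 4πr² dr over the full domain.
The ratio of the moment integral to the normalization integral gives ⟨r⟩ = 3·a/2.
Putting a = 5.83 gives 8.745.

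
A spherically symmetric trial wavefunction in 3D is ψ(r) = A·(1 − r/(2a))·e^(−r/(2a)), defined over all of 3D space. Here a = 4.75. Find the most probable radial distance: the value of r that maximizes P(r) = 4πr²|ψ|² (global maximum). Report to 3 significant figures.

r ≈ 24.9

Differentiate P(r) = 4πr²|ψ|² with respect to r and set to zero.
This gives r = a·(√(5) + 3).
With a = 4.75, the most probable radial distance is 24.87.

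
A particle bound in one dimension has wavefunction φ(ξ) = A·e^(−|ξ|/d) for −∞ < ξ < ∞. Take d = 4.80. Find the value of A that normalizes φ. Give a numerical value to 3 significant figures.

We need A² ∫|f|² dξ = 1, taking the integral from −∞ to ∞.
∫|φ|² dξ = A²·(d).
So A² = (d)^(−1).
Plugging in d = 4.80 yields A = 0.4564.

A ≈ 0.456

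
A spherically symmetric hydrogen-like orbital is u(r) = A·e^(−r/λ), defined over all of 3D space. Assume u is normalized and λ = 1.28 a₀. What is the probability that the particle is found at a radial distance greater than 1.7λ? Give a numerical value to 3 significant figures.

P ≈ 0.340

Integrate the radial probability density 4πr²|u|² over r > 1.7λ.
Normalization gives A² = 1/(π·λ^3).
Substituting t = r/λ, A², 4π and the length scale all cancel in the ratio: P = ∫_{1.7}^{∞} t^2·e^(-2·t) dt / ∫_{0}^{∞} t^2·e^(-2·t) dt.
With ∫ t^2·e^(-2·t) dt = -(2·t^2 + 2·t + 1)·e^(-2·t)/4 + C, the region integral is 509·e^(-17/5)/200 and the full one is 1/4.
This evaluates to P = 0.3397.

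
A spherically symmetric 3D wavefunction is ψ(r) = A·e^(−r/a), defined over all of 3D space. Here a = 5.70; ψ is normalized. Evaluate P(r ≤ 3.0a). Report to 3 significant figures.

P ≈ 0.938

P = ∫ |ψ|² 4πr² dr over r ≤ 3.0a.
A² is fixed by ∫₀^∞ 4πr²|ψ|² dr = 1, i.e. A² = (π·a^3)^(−1).
Substituting u = r/a, A², 4π and the length scale all cancel in the ratio: P = ∫_{0}^{3.0} u^2·e^(-2·u) du / ∫_{0}^{∞} u^2·e^(-2·u) du.
With ∫ u^2·e^(-2·u) du = -(2·u^2 + 2·u + 1)·e^(-2·u)/4 + C, the region integral is 1/4 - 25·e^(-6)/4 and the full one is 1/4.
This evaluates to P = 0.9380.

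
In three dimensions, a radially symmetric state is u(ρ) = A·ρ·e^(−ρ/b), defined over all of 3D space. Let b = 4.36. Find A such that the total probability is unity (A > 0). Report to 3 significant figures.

Require ∫ |u|² 4πρ² dρ = 1 over the whole domain.
The angular integral contributes 4π, leaving ∫₀^∞ ρ²|u|² dρ.
Carrying out the integral gives A² · 3·π·b^5.
Setting this equal to 1 gives A² = 1/(3·π·b^5).
Plugging in b = 4.36 yields A = 0.008206.

A ≈ 0.00821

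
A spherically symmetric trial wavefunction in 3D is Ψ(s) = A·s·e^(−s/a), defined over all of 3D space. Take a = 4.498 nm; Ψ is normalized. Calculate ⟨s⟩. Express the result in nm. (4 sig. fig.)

⟨s⟩ ≈ 11.25 nm

By definition ⟨s⟩ = ∫ s |Ψ(s)|² 4πs² ds.
Since the A² factors cancel between numerator and denominator, ⟨s⟩ = 5·a/2.
With a = 4.498, ⟨s⟩ = 11.245.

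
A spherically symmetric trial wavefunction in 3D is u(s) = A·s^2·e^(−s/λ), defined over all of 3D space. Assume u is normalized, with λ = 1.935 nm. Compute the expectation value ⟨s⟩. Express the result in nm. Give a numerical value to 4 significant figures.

⟨s⟩ = ∫ s |u|² 4πs² ds over the full domain.
Evaluating both integrals, ⟨s⟩ = 7·λ/2.
With λ = 1.935, ⟨s⟩ = 6.7725.

⟨s⟩ ≈ 6.773 nm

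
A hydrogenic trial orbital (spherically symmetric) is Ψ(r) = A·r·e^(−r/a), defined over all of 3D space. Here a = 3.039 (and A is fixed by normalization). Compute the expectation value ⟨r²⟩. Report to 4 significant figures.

The expectation value is the |Ψ|²-weighted average of r^2: ∫ r^2|Ψ|² 4πr² dr.
Since the A² factors cancel between numerator and denominator, ⟨r²⟩ = 15·a^2/2.
With a = 3.039, ⟨r^2⟩ = 69.266.

⟨r^2⟩ ≈ 69.27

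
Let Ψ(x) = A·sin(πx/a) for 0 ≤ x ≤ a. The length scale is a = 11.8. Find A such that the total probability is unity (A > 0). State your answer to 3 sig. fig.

The normalization condition is ∫|Ψ|² dx = 1 from 0 to a.
With ∫₀^a sin²(nπx/a) dx = a/2, the integral (without the A² prefactor) comes out to a/2.
So A² = (a/2)^(−1).
Plugging in a = 11.8 yields A = 0.4117.

A ≈ 0.412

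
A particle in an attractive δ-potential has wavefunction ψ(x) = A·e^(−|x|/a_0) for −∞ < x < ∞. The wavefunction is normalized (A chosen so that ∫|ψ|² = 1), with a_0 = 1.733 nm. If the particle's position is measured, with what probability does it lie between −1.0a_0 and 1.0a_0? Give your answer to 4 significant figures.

P ≈ 0.8647

|ψ|² is the probability density, so P = ∫_{−1.0a_0}^{1.0a_0} |ψ|² dx.
With A² fixed by ∫|ψ|² = 1, i.e. A² = (a_0)^(−1), substitute and integrate.
By symmetry take twice the x ≥ 0 contribution in numerator and denominator; the 2's cancel. In terms of u = x/a_0 (A² and the length scale cancel between numerator and denominator), P = [∫_{0}^{1.0} e^(-2·u) du] / [∫_{0}^{∞} e^(-2·u) du].
Using ∫ e^(-2·u) du = -e^(-2·u)/2, the numerator is 1/2 - e^(-2)/2 and the denominator is 1/2.
Taking the ratio, P = 0.86466.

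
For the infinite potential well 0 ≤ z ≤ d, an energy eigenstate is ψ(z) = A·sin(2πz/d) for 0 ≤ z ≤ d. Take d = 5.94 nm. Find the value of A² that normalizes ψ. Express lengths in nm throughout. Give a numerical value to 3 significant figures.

Normalization requires ∫|ψ|² dz = 1, integrated from 0 to d.
Using sin²θ = (1 − cos 2θ)/2, ∫|ψ|² dz = A²·(d/2).
Setting this equal to 1 gives A² = 1/(d/2).
Substituting d = 5.94 gives A² = 0.3367, so A = 0.5803.

A^2 ≈ 0.337 nm^(-1)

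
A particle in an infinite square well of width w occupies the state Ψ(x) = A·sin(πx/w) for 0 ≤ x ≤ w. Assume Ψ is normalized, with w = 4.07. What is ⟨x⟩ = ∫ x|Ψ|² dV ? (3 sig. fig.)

⟨x⟩ = ∫ x |Ψ|² dx over the full domain.
With ∫₀^w sin²(nπx/w) dx = w/2, the ratio of the moment integral to the normalization integral gives ⟨x⟩ = w/2.
With w = 4.07, ⟨x⟩ = 2.035.

⟨x⟩ ≈ 2.04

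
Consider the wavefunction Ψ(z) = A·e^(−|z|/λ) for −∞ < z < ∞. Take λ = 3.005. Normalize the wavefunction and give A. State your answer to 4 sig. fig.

A ≈ 0.5769

Require ∫ |Ψ|² dz = 1 over the whole domain.
With ∫₀^∞ z^0 e^(−αz) dz = 0!/α^1, ∫|Ψ|² dz = A²·(λ).
So A² = (λ)^(−1).
Plugging in λ = 3.005 yields A = 0.57687.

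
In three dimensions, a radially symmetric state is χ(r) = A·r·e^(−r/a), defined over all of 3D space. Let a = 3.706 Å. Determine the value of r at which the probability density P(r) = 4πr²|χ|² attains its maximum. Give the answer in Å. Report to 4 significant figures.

Differentiate P(r) = 4πr²|χ|² with respect to r and set to zero.
Solving yields r = 2·a.
With a = 3.706, the most probable radial distance is 7.4120 Å.

r ≈ 7.412 Å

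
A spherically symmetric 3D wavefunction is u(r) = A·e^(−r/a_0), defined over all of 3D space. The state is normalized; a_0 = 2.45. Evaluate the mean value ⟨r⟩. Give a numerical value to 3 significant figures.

⟨r⟩ ≈ 3.68

The expectation value is the |u|²-weighted average of r: ∫ r|u|² 4πr² dr.
Since the A² factors cancel between numerator and denominator, ⟨r⟩ = 3·a_0/2.
With a_0 = 2.45, ⟨r⟩ = 3.675.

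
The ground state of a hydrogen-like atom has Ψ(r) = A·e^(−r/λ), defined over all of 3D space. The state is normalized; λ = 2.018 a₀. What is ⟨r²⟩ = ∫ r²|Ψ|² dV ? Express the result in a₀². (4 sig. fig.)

By definition ⟨r²⟩ = ∫ r^2 |Ψ(r)|² 4πr² dr.
Recall ∫₀^∞ r^m e^(−r/β) dr = m!·β^(m+1), evaluating both integrals, ⟨r²⟩ = 3·λ^2.
With λ = 2.018, ⟨r^2⟩ = 12.217.

⟨r^2⟩ ≈ 12.22 a₀^2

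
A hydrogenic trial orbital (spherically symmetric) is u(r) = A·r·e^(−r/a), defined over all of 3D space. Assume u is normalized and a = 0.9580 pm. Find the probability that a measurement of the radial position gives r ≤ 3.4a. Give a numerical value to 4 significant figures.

P ≈ 0.8080

With dV = 4πr²dr, the probability is ∫|u|² dV over r ≤ 3.4a.
A² is fixed by ∫₀^∞ 4πr²|u|² dr = 1, i.e. A² = (3·π·a^5)^(−1).
Substituting t = r/a, A², 4π and the length scale all cancel in the ratio: P = ∫_{0}^{3.4} t^4·e^(-2·t) dt / ∫_{0}^{∞} t^4·e^(-2·t) dt.
Using ∫ t^4·e^(-2·t) dt = -(t^4/2 + t^3 + 3·t^2/2 + 3·t/2 + 3/4)·e^(-2·t), the numerator is ≈ 0.605977 and the denominator is 3/4.
Taking the ratio yields P = 0.80797.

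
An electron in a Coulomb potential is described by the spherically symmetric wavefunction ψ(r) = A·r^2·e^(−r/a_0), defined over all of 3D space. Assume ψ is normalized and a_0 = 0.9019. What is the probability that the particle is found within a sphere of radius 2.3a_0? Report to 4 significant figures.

P ≈ 0.1820

With dV = 4πr²dr, the probability is ∫|ψ|² dV over r ≤ 2.3a_0.
A² is fixed by ∫₀^∞ 4πr²|ψ|² dr = 1, i.e. A² = (45·π·a_0^7/2)^(−1).
In terms of u = r/a_0 (A², 4π and the length scale all cancel between numerator and denominator), P = [∫_{0}^{2.3} u^6·e^(-2·u) du] / [∫_{0}^{∞} u^6·e^(-2·u) du].
Using ∫ u^6·e^(-2·u) du = -(4·u^6 + 12·u^5 + 30·u^4 + 60·u^3 + 90·u^2 + 90·u + 45)·e^(-2·u)/8, the numerator is ≈ 1.02359 and the denominator is 45/8.
The region integral divided by the full integral gives P = 0.18197.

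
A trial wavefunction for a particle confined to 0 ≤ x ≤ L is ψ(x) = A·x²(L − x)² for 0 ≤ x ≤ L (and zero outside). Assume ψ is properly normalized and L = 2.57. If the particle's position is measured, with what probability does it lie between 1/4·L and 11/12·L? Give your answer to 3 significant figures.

P = ∫_{1/4·L}^{11/12·L} |ψ(x)|² dx.
Since A² = 1/(L^9/630), this is the region integral divided by the full normalization integral.
Let u = x/L; then A² and the length scale cancel, so P = ∫_{1/4}^{11/12} u^4·(1 - u)^4 du ÷ ∫_{0}^{1} u^4·(1 - u)^4 du.
An antiderivative of u^4·(1 - u)^4 is u^5·(70·u^4 - 315·u^3 + 540·u^2 - 420·u + 126)/630; evaluating from 1/4 to 11/12 gives ≈ 0.0015090, while the full integral is 1/630.
This works out to P = 0.9507.

P ≈ 0.951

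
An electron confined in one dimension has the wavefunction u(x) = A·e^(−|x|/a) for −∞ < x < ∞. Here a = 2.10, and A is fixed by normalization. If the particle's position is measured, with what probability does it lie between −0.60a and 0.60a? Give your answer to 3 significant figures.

The probability is P = ∫ |u|² dx over [−0.60a, 0.60a].
The normalization integral ∫|u|²dx over the whole domain equals a·A², and A² cancels in the ratio.
By symmetry take twice the x ≥ 0 contribution in numerator and denominator; the 2's cancel. Substituting t = x/a, A² and the length scale cancel in the ratio: P = ∫_{0}^{0.60} e^(-2·t) dt / ∫_{0}^{∞} e^(-2·t) dt.
An antiderivative of e^(-2·t) is -e^(-2·t)/2; evaluating from 0 to 0.60 gives 1/2 - e^(-6/5)/2, while the full integral is 1/2.
The result is P = 0.6988.

P ≈ 0.699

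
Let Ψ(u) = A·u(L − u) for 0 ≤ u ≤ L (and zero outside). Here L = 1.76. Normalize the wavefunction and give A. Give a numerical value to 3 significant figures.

Require ∫ |Ψ|² du = 1 over the whole domain.
Expanding the polynomial and integrating term by term, carrying out the integral gives A² · L^5/30.
So A² = (L^5/30)^(−1).
Plugging in L = 1.76 yields A = 1.333.

A ≈ 1.33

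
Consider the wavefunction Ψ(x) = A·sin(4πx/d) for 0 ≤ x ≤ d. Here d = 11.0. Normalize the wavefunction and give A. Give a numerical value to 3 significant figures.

A ≈ 0.426

Normalization requires ∫|Ψ|² dx = 1, integrated from 0 to d.
The integral (without the A² prefactor) comes out to d/2.
With d = 11.0: A² = 0.1818 and A = 0.4264.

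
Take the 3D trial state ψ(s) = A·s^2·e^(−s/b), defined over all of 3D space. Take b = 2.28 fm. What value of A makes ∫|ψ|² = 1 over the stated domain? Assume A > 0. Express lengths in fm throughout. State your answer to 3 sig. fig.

Normalization requires ∫|ψ|² 4πs² ds = 1, integrated from 0 to ∞.
In 3D with spherical symmetry the volume element is 4πs² ds.
Recall ∫₀^∞ s^m e^(−s/β) ds = m!·β^(m+1), ∫|ψ|² 4πs² ds = A²·(45·π·b^7/2).
Setting this equal to 1 gives A² = 1/(45·π·b^7/2).
With b = 2.28: A² = 0.00004417 and A = 0.006646.

A ≈ 0.00665 fm^(-7/2)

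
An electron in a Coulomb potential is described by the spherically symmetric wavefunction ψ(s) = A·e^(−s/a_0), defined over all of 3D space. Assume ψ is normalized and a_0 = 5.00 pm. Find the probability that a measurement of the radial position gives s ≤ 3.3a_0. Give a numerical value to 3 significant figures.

P ≈ 0.960

P = ∫ |ψ|² 4πs² ds over s ≤ 3.3a_0.
The full normalization integral is A²·[π·a_0^3] = 1, fixing A².
Substituting u = s/a_0, A², 4π and the length scale all cancel in the ratio: P = ∫_{0}^{3.3} u^2·e^(-2·u) du / ∫_{0}^{∞} u^2·e^(-2·u) du.
Using ∫ u^2·e^(-2·u) du = -(2·u^2 + 2·u + 1)·e^(-2·u)/4, the numerator is 1/4 - 1469·e^(-33/5)/200 and the denominator is 1/4.
This evaluates to P = 0.9600.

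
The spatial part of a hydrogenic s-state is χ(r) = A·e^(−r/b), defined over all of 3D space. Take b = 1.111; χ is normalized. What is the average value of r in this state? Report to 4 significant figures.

⟨r⟩ ≈ 1.667

By definition ⟨r⟩ = ∫ r |χ(r)|² 4πr² dr.
Using ∫₀^∞ rⁿ e^(−αr) dr = n!/αⁿ⁺¹, since the A² factors cancel between numerator and denominator, ⟨r⟩ = 3·b/2.
Putting b = 1.111 gives 1.6665.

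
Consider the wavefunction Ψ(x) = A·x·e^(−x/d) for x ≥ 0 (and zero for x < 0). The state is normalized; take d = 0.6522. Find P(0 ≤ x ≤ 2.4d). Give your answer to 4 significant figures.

P = ∫_{0}^{2.4d} |Ψ(x)|² dx.
The normalization integral ∫|Ψ|²dx over the whole domain equals d^3/4·A², and A² cancels in the ratio.
Let u = x/d; then A² and the length scale cancel, so P = ∫_{0}^{2.4} u^2·e^(-2·u) du ÷ ∫_{0}^{∞} u^2·e^(-2·u) du.
With ∫ u^2·e^(-2·u) du = -(2·u^2 + 2·u + 1)·e^(-2·u)/4 + C, the region integral is 1/4 - 433·e^(-24/5)/100 and the full one is 1/4.
This works out to P = 0.85746.

P ≈ 0.8575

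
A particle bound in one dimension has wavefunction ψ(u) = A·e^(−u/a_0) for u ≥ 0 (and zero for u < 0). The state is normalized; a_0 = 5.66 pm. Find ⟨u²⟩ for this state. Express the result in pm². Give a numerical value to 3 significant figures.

⟨u²⟩ = ∫ u^2 |ψ|² du over the full domain.
Evaluating both integrals, ⟨u²⟩ = a_0^2/2.
Putting a_0 = 5.66 gives 16.02.

⟨u^2⟩ ≈ 16.0 pm^2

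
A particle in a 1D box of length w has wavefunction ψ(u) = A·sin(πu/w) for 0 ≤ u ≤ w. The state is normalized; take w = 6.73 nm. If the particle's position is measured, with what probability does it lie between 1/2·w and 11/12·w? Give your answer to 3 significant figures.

The probability is P = ∫ |ψ|² du over [1/2·w, 11/12·w].
With A² fixed by ∫|ψ|² = 1, i.e. A² = (w/2)^(−1), substitute and integrate.
Substituting t = u/w, A² and the length scale cancel in the ratio: P = ∫_{1/2}^{11/12} sin(π·t)^2 dt / ∫_{0}^{1} sin(π·t)^2 dt.
With ∫ sin(π·t)^2 dt = t/2 - sin(2·π·t)/(4·π) + C, the region integral is 1/(8·π) + 5/24 and the full one is 1/2.
Evaluating gives P = (3 + 5·π)/(12·π).

P ≈ 0.496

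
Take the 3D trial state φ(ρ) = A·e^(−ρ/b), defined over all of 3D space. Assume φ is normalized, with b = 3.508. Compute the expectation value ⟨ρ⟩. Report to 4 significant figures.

⟨ρ⟩ ≈ 5.262

The expectation value is the |φ|²-weighted average of ρ: ∫ ρ|φ|² 4πρ² dρ.
Recall ∫₀^∞ ρ^m e^(−ρ/β) dρ = m!·β^(m+1), the ratio of the moment integral to the normalization integral gives ⟨ρ⟩ = 3·b/2.
Putting b = 3.508 gives 5.2620.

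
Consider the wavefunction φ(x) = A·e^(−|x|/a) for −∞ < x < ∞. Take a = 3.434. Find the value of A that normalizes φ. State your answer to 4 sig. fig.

A ≈ 0.5396

We need A² ∫|f|² dx = 1, taking the integral from −∞ to ∞.
Recall ∫₀^∞ x^m e^(−x/β) dx = m!·β^(m+1), with φ = A·e^(−|x|/a), the integral evaluates to A²·[a].
Hence A² = 1/[a].
Substituting a = 3.434 gives A² = 0.29121, so A = 0.53963.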